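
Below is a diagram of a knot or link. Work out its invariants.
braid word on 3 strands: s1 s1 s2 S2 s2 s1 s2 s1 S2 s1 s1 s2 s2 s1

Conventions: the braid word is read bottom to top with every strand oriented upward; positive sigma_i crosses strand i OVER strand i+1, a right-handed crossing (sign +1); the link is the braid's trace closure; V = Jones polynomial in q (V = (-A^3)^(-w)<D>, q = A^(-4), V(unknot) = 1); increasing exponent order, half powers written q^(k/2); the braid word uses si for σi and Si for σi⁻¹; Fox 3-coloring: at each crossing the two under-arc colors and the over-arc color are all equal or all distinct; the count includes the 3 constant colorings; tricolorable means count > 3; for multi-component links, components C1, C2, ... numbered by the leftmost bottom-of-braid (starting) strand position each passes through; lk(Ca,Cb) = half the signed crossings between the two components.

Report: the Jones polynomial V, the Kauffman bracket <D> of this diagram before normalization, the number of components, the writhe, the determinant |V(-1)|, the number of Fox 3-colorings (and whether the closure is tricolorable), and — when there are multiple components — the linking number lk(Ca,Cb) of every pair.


V(q) = q^4 + q^6 + q^7 - 2q^8 + 3q^9 - 2q^10 + 3q^11 - 2q^12 + q^13
bracket: A^-22 - 2A^-18 + 3A^-14 - 2A^-10 + 3A^-6 - 2A^-2 + A^2 + A^6 + A^14, w = +10
3 components, writhe +10, over 14 crossings
lk(C1,C2) = +3
linking number lk(C1,C3) = +1
lk(C2,C3): +1
det 12, colorings 9 of 3^14 — tricolorable
observation: the word shrinks to σ1 σ1 σ2 σ1 σ2 σ1 σ2⁻¹ σ1 σ1 σ2 σ2 σ1 after cancelling


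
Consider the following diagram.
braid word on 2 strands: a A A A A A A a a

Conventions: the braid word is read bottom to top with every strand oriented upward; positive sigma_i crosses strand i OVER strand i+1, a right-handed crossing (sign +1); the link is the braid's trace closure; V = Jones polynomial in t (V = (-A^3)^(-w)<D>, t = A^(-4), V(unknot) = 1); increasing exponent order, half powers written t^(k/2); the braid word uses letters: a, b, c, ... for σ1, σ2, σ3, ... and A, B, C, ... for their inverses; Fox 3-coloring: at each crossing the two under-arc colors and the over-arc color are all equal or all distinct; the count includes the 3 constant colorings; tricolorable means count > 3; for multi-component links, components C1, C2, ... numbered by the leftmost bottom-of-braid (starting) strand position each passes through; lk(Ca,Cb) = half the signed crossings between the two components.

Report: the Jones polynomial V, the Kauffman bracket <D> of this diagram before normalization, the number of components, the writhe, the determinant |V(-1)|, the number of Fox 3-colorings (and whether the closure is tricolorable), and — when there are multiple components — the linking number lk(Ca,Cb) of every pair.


Jones polynomial: V(t) = -t^-4 + t^-3 + t^-1
<D> = -A^-5 - A^3 + A^7; writhe -3
components 1, writhe -3 (9 crossings)
3-colorings: 9 of 3^9, det 3 — tricolorable
note: the word shrinks to σ1⁻¹ σ1⁻¹ σ1⁻¹ after cancelling


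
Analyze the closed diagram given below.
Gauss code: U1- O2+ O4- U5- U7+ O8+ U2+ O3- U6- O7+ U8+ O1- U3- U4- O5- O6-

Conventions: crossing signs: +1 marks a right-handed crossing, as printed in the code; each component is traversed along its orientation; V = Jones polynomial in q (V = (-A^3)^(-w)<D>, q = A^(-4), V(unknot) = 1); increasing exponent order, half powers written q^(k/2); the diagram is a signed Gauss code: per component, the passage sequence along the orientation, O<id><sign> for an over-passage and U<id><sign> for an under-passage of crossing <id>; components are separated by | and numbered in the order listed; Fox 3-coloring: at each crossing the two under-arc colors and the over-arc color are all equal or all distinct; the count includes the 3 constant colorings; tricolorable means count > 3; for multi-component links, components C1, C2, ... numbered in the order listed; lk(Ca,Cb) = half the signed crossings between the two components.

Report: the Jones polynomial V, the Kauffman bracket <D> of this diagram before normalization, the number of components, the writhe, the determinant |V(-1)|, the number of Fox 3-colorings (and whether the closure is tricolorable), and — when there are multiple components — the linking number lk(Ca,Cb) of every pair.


V = -q^-5 + q^-4 - q^-3 + 2q^-2 - q^-1 + 2 - q
<D> = -A^-10 + 2A^-6 - A^-2 + 2A^2 - A^6 + A^10 - A^14 (w = -2)
1 component over 8 crossings, w = -2
9 Fox colorings among 3^8, |V(-1)| = 9: tricolorable
why: w = -2 shifts under R1 moves; the (-A^3)^(2) factor cancels that in V


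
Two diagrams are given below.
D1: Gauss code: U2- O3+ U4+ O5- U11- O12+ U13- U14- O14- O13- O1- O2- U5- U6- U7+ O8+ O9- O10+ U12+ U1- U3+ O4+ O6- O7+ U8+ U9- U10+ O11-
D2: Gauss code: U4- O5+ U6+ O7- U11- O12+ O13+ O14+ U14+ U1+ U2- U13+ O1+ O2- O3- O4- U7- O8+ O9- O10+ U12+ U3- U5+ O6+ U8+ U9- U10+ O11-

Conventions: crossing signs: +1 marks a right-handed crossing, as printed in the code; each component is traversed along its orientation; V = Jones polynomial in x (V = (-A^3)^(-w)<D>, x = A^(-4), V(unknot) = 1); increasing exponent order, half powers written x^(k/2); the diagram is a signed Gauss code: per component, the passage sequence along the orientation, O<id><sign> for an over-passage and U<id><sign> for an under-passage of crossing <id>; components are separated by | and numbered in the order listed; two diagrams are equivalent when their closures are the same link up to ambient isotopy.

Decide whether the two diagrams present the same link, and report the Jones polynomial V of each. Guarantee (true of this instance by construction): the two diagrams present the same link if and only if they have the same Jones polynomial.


equivalent: yes
D1 (bracket -A^-18 + 2A^-14 - 2A^-10 + 3A^-6 - 2A^-2 + 2A^2 - A^6; 14 crossings at w = -2): V = -x^-3 + 2x^-2 - 2x^-1 + 3 - 2x + 2x^2 - x^3
V(D2) = -x^-3 + 2x^-2 - 2x^-1 + 3 - 2x + 2x^2 - x^3  (w +2, c 14, <D> = -A^-6 + 2A^-2 - 2A^2 + 3A^6 - 2A^10 + 2A^14 - A^18)
key observation: Reidemeister moves carry D1 (14 crossings) to D2 (14)


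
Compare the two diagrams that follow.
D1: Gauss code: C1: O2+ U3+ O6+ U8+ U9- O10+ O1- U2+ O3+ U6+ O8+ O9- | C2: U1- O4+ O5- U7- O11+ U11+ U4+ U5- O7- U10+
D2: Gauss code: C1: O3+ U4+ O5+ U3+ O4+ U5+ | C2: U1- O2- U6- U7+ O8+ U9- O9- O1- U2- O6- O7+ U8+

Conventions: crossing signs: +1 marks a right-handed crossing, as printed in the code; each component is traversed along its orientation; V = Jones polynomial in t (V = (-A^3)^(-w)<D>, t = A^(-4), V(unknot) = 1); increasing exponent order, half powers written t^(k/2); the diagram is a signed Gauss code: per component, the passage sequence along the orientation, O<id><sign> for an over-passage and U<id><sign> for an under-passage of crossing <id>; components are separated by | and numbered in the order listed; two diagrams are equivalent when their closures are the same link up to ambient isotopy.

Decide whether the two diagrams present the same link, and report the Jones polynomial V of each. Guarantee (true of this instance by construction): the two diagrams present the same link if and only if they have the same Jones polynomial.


equivalent: yes
D1 (bracket -A^-9 + A^-1 + A^3 + A^7; 11 crossings at w = +3): V = -t^(1/2) - t^(3/2) - t^(5/2) + t^(9/2)
V(D2) = -t^(1/2) - t^(3/2) - t^(5/2) + t^(9/2)  (w +1, c 9, <D> = -A^-15 + A^-7 + A^-3 + A)
key observation: Reidemeister moves carry D1 (11 crossings) to D2 (9)


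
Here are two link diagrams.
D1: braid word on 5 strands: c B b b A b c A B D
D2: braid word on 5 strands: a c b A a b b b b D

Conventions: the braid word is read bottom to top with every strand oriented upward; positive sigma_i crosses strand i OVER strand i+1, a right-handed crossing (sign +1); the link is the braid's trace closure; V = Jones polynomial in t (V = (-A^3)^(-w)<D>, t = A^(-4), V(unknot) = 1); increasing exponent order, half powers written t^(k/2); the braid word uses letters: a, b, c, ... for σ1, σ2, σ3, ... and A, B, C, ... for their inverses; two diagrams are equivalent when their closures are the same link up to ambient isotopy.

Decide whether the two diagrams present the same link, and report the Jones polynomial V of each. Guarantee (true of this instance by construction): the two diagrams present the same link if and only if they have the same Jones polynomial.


equivalent: no
V(D1) = t^-2 - t^-1 + 2 - 2t + t^2 - t^3 + t^4  (w 0, c 10, <D> = A^-16 - A^-12 + A^-8 - 2A^-4 + 2 - A^4 + A^8)
V(D2) = t^2 + t^4 - t^5 + t^6 - t^7  [10 crossings, <D> = -A^-10 + A^-6 - A^-2 + A^2 + A^10, w = +6]
key observation: comparing 2 Jones polynomials yields 2 groups


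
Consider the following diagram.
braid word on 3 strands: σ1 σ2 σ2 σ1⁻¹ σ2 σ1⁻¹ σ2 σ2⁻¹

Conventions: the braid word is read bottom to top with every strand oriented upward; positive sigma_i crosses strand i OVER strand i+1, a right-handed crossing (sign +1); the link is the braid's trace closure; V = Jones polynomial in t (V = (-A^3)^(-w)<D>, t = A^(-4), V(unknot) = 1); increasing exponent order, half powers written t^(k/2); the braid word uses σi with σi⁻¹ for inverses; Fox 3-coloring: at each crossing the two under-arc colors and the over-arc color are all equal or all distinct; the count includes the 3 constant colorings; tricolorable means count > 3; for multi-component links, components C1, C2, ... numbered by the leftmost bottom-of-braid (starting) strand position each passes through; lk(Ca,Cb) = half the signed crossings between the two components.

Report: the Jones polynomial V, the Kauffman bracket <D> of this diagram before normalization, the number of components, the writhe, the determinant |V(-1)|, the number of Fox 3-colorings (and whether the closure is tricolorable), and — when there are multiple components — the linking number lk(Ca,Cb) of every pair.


V = t + t^3 - t^4
<D> = -A^-10 + A^-6 + A^2 (w = +2)
1 component over 8 crossings, w = +2
9 Fox colorings among 3^8, |V(-1)| = 3: tricolorable
why: w = +2 (over 8 crossings) is diagram-only; (-A^3)^(-2) removes it from V


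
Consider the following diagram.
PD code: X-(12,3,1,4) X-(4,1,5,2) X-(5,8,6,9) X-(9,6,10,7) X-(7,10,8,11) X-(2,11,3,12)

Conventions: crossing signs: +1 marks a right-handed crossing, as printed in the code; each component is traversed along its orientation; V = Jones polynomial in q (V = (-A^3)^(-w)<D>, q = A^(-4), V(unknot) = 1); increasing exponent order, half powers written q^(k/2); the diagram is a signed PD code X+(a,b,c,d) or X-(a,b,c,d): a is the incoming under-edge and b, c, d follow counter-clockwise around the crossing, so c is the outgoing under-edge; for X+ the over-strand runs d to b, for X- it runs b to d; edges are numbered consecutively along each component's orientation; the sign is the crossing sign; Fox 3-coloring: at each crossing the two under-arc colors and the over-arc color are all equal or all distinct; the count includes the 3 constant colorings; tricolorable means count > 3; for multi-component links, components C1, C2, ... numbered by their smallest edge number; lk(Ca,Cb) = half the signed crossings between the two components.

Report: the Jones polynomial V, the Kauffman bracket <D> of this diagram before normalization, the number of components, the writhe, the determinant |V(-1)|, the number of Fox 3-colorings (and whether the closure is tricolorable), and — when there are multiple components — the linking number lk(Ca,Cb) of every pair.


Jones polynomial: V(q) = q^-8 - 2q^-7 + q^-6 - 2q^-5 + 2q^-4 + q^-2
<D> = A^-10 + 2A^-2 - 2A^2 + A^6 - 2A^10 + A^14; writhe -6
components 1, writhe -6 (6 crossings)
3-colorings: 27 of 3^6, det 9 — tricolorable
note: w = -6 (over 6 crossings) is diagram-only; (-A^3)^(6) removes it from V


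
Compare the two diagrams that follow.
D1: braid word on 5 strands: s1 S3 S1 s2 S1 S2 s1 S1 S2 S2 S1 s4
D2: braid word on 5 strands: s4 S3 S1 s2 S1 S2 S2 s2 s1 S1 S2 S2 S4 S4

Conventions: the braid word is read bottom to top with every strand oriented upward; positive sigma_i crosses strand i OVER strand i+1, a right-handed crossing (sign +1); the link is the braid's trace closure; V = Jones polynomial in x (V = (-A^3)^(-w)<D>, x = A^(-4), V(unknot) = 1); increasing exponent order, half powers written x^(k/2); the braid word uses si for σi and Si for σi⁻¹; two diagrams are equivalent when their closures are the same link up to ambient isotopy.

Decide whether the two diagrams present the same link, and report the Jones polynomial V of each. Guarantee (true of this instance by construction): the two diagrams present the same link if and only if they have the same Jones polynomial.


equivalent: yes
V(D1) = -x^-6 + x^-5 - x^-4 + 2x^-3 - x^-2 + x^-1  (w -4, c 12, <D> = A^-8 - A^-4 + 2 - A^4 + A^8 - A^12)
V(D2) = -x^-6 + x^-5 - x^-4 + 2x^-3 - x^-2 + x^-1  [14 crossings, <D> = A^-14 - A^-10 + 2A^-6 - A^-2 + A^2 - A^6, w = -6]
key observation: from 12 to 14 crossings by R-moves: one link, two diagrams


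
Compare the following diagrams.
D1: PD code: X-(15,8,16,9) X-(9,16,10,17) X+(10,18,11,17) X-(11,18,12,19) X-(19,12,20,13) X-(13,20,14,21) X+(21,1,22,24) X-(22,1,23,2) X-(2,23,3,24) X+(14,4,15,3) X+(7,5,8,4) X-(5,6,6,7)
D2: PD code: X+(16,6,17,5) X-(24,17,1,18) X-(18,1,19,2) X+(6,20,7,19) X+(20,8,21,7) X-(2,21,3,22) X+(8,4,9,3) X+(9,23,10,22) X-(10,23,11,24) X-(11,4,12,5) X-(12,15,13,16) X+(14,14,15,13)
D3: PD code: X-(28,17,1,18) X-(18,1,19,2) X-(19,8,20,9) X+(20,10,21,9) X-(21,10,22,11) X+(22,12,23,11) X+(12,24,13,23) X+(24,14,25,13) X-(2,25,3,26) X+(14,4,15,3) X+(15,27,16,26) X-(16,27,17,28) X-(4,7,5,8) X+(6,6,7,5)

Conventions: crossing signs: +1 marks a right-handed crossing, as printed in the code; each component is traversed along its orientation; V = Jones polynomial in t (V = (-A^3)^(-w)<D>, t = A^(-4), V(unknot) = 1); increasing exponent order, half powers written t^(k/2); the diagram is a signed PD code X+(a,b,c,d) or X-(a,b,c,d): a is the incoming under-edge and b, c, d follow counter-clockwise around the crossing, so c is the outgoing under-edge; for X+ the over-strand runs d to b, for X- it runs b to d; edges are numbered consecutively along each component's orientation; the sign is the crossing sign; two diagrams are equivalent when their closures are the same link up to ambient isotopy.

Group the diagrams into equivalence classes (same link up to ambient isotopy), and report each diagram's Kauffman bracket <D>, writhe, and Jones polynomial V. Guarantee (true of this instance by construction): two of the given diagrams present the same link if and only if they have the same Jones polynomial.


grouping into links: {D1} | {D2, D3}
V(D1) = -t^-4 + t^-3 + t^-1  (w -4, c 12, <D> = A^-8 + 1 - A^4)
V(D2) = -t^-3 + 2t^-2 - 2t^-1 + 3 - 2t + 2t^2 - t^3  (w 0, c 12, <D> = -A^-12 + 2A^-8 - 2A^-4 + 3 - 2A^4 + 2A^8 - A^12)
V(D3) = -t^-3 + 2t^-2 - 2t^-1 + 3 - 2t + 2t^2 - t^3  (w 0, c 14, <D> = -A^-12 + 2A^-8 - 2A^-4 + 3 - 2A^4 + 2A^8 - A^12)
key observation: 2 values of V(t) split the 3 diagrams


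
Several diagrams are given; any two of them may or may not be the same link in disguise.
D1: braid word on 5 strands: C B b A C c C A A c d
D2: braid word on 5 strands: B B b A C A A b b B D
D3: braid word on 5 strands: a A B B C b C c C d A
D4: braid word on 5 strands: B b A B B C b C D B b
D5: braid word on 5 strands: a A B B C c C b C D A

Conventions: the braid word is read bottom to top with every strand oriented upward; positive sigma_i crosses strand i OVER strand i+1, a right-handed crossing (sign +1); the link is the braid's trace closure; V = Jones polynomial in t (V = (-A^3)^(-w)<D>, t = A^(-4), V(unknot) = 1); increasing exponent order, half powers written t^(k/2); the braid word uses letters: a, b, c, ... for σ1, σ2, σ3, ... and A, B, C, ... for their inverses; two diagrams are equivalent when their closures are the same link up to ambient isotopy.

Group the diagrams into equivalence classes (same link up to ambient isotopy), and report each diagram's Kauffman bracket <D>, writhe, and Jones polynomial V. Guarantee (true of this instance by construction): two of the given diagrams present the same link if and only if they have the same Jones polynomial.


grouping into links: {D1, D2} | {D3, D4, D5}
V(D1) = t^(-9/2) - t^(-5/2) - t^(-3/2) - t^(-1/2)  (w -3, c 11, <D> = A^-7 + A^-3 + A - A^9)
V(D2) = t^(-9/2) - t^(-5/2) - t^(-3/2) - t^(-1/2)  [11 crossings, <D> = A^-13 + A^-9 + A^-5 - A^3, w = -5]
V(D3) = -t^(-9/2) - t^(-5/2) + t^(-3/2) - t^(-1/2)  [11 crossings, <D> = A^-7 - A^-3 + A + A^9, w = -3]
V(D4) = -t^(-9/2) - t^(-5/2) + t^(-3/2) - t^(-1/2)  [11 crossings, <D> = A^-13 - A^-9 + A^-5 + A^3, w = -5]
D5 (bracket A^-13 - A^-9 + A^-5 + A^3; 11 crossings at w = -5): V = -t^(-9/2) - t^(-5/2) + t^(-3/2) - t^(-1/2)
why: comparing 5 Jones polynomials yields 2 groups


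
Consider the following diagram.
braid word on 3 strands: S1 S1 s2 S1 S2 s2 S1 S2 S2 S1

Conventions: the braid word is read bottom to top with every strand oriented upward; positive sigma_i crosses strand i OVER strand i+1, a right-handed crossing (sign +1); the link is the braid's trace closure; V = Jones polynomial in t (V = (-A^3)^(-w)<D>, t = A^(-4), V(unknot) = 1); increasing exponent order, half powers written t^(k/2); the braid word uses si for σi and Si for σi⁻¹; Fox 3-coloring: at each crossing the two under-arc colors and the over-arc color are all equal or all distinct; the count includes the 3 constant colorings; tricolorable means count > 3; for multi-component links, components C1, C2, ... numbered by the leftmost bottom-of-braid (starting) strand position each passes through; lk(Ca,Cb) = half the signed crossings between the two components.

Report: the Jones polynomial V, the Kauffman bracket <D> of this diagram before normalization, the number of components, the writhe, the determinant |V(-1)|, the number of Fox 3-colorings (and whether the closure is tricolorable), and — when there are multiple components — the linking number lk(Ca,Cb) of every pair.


V(t) = -t^-9 + 2t^-8 - 3t^-7 + 3t^-6 - 3t^-5 + 3t^-4 - t^-3 + t^-2
bracket: A^-10 - A^-6 + 3A^-2 - 3A^2 + 3A^6 - 3A^10 + 2A^14 - A^18, w = -6
1 component, writhe -6, over 10 crossings
det 17, colorings 3 of 3^10 — not tricolorable
observation: free reduction leaves σ1⁻¹ σ1⁻¹ σ2 σ1⁻¹ σ1⁻¹ σ2⁻¹ σ2⁻¹ σ1⁻¹ of the original 10 letters


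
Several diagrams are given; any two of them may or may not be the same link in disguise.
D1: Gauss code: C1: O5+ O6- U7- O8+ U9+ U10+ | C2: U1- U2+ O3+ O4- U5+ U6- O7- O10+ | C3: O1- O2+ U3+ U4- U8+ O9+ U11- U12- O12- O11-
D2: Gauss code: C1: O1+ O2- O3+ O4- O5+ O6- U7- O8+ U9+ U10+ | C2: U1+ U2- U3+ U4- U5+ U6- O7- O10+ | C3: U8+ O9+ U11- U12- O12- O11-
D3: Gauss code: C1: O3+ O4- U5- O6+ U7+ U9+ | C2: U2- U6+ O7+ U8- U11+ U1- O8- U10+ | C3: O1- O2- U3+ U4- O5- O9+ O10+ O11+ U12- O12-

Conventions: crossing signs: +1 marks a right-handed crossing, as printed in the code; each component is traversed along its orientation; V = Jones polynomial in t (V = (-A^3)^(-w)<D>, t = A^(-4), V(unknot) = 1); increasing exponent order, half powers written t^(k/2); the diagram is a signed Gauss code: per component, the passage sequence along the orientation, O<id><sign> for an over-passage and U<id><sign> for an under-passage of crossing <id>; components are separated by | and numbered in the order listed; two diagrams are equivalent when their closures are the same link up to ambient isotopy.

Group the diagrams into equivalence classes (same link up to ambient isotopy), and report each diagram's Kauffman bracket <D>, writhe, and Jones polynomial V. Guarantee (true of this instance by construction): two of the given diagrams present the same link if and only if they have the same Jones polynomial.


equivalence classes: {D1, D2, D3}
D1 (bracket A^-12 + A^-8 + A^-4 + 1; 12 crossings at w = 0): V = 1 + t + t^2 + t^3
V(D2) = 1 + t + t^2 + t^3  (w 0, c 12, <D> = A^-12 + A^-8 + A^-4 + 1)
V(D3) = 1 + t + t^2 + t^3  (w 0, c 12, <D> = A^-12 + A^-8 + A^-4 + 1)
observation: all 3 diagrams share one V(t), hence one class


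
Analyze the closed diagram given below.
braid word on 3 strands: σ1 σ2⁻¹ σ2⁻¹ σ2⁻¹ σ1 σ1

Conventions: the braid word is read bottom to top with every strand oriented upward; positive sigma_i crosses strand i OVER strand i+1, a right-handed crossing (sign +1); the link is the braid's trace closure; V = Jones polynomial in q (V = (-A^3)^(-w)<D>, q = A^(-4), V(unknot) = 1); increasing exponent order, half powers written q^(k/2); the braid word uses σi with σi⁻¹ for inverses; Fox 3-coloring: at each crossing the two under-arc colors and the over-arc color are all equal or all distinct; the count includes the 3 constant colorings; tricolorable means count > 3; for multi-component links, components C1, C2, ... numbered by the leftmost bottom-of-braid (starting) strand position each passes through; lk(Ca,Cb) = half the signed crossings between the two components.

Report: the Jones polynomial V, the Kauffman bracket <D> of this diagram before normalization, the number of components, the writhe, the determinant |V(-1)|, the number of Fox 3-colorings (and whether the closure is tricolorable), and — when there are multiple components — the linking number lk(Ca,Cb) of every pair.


V = -q^-3 + q^-2 - q^-1 + 3 - q + q^2 - q^3
<D> = -A^-12 + A^-8 - A^-4 + 3 - A^4 + A^8 - A^12 (w = 0)
1 component over 6 crossings, w = 0
27 Fox colorings among 3^6, |V(-1)| = 9: tricolorable
why: palindromic: swapping q for 1/q fixes V


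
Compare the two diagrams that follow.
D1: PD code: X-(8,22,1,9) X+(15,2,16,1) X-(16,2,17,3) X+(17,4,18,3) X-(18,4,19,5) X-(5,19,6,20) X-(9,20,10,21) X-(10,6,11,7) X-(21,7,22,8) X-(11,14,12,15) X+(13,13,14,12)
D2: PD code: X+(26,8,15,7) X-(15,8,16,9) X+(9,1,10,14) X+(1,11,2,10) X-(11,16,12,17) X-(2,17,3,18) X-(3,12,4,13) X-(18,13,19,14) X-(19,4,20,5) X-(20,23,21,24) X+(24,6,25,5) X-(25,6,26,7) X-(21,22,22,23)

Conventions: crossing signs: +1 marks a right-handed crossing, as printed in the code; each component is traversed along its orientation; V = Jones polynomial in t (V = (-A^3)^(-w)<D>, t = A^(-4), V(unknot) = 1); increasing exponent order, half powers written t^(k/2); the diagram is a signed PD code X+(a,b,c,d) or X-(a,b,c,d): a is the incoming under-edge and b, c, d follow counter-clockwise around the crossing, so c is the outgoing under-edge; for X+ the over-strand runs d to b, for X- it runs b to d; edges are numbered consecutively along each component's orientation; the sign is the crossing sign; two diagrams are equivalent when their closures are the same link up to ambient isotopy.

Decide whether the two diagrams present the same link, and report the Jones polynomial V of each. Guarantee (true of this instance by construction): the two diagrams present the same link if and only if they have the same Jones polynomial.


same link: no
V(D1) = -t^(-11/2) + t^(-9/2) - t^(-7/2) - t^(-3/2)  [11 crossings, <D> = A^-9 + A^-1 - A^3 + A^7, w = -5]
V(D2) = -t^(-9/2) - t^(-5/2) + t^(-3/2) - t^(-1/2)  (w -5, c 13, <D> = A^-13 - A^-9 + A^-5 + A^3)
note: V(t) takes 2 values over 2 diagrams, fixing the grouping


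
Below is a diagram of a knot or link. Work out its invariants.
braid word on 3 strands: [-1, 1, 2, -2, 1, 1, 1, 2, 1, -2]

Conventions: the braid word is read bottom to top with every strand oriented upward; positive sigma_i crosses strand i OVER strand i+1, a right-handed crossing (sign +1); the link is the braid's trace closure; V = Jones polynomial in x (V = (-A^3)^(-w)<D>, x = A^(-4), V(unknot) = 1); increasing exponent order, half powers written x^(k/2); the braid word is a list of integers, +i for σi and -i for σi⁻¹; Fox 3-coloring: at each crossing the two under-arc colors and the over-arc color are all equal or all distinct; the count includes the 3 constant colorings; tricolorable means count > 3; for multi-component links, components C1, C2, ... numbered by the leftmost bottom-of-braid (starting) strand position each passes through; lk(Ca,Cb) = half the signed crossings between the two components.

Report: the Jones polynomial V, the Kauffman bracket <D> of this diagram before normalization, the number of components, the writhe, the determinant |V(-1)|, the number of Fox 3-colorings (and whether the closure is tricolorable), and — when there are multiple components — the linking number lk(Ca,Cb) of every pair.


V(x) = x + x^3 - x^4
bracket: -A^-4 + 1 + A^8, w = +4
1 component, writhe +4, over 10 crossings
det 3, colorings 9 of 3^10 — tricolorable
observation: w = +4 shifts under R1 moves; the (-A^3)^(-4) factor cancels that in V


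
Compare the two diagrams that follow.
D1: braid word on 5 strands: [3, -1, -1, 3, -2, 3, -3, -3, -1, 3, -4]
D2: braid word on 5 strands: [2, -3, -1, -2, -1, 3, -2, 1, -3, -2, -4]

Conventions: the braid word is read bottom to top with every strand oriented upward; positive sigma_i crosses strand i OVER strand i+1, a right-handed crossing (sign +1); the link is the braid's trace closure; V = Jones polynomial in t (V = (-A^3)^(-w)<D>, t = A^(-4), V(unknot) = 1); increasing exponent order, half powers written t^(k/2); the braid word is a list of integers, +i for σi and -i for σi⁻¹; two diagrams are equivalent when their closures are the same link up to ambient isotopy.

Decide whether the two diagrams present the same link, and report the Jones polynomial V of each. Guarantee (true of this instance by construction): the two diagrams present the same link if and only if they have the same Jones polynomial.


equivalent: no
V(D1) = t^(-7/2) - t^(-5/2) + t^(-3/2) - 2t^(-1/2) - t^(3/2)  (w -3, c 11, <D> = A^-15 + 2A^-7 - A^-3 + A - A^5)
V(D2) = -t^(-9/2) - t^(-5/2) + t^(-3/2) - t^(-1/2)  [11 crossings, <D> = A^-13 - A^-9 + A^-5 + A^3, w = -5]
key observation: comparing 2 Jones polynomials yields 2 groups


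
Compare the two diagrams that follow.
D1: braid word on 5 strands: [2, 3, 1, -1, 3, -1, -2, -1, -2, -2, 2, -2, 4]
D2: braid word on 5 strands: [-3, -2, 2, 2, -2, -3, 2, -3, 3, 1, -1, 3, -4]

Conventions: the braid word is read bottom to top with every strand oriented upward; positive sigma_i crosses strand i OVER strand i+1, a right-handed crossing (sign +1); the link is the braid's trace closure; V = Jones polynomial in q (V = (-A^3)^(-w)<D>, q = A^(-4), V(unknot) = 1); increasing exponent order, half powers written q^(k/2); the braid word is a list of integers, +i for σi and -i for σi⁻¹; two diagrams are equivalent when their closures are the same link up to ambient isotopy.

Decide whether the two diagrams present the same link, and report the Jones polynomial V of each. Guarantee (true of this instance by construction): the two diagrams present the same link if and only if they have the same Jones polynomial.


equivalent: no
V(D1) = q^(-7/2) - q^(-5/2) + q^(-3/2) - 2q^(-1/2) - q^(3/2)  (w -1, c 13, <D> = A^-9 + 2A^-1 - A^3 + A^7 - A^11)
V(D2) = -q^(-1/2) - q^(1/2)  (w -1, c 13, <D> = A^-5 + A^-1)
why: comparing 2 Jones polynomials yields 2 groups


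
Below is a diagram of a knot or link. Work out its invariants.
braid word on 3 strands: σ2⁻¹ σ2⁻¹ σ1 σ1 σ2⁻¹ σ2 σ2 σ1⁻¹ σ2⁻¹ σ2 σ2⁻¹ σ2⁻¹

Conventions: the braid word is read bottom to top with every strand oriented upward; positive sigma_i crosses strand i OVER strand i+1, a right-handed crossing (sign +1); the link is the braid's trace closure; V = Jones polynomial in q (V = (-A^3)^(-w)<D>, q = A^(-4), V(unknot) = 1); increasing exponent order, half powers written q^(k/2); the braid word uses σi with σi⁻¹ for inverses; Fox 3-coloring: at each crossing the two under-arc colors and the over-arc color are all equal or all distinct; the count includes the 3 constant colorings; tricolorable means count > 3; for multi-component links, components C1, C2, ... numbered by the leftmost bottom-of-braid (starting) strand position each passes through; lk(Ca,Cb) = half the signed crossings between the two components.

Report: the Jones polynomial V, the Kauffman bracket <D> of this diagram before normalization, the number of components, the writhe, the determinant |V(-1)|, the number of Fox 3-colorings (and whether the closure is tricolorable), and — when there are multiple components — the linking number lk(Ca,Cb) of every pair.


V = q^-5 - 2q^-4 + 2q^-3 - 2q^-2 + 2q^-1 - 1 + q
<D> = A^-10 - A^-6 + 2A^-2 - 2A^2 + 2A^6 - 2A^10 + A^14 (w = -2)
1 component over 12 crossings, w = -2
3 Fox colorings among 3^12, |V(-1)| = 11: not tricolorable
why: free reduction leaves σ2⁻¹ σ2⁻¹ σ1 σ1 σ2 σ1⁻¹ σ2⁻¹ σ2⁻¹ of the original 12 letters


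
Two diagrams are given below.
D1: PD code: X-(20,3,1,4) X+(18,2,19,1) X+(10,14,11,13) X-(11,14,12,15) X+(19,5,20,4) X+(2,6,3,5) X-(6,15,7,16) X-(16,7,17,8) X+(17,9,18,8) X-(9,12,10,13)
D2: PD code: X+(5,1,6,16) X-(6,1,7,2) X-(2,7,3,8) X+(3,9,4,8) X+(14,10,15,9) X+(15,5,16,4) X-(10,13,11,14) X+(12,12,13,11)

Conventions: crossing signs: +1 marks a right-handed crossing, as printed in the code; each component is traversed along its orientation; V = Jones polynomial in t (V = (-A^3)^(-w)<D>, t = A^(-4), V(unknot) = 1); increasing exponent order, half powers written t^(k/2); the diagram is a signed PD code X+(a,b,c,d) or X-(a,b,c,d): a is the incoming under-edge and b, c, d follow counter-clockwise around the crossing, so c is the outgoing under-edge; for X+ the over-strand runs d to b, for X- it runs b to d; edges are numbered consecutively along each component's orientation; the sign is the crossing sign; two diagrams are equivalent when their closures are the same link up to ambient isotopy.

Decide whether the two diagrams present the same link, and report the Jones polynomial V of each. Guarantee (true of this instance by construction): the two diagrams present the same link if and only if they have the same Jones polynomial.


equivalent: yes
V(D1) = 1  (w 0, c 10, <D> = 1)
D2 (bracket A^6; 8 crossings at w = +2): V = 1
why: all 2 diagrams share one V(t), hence one class


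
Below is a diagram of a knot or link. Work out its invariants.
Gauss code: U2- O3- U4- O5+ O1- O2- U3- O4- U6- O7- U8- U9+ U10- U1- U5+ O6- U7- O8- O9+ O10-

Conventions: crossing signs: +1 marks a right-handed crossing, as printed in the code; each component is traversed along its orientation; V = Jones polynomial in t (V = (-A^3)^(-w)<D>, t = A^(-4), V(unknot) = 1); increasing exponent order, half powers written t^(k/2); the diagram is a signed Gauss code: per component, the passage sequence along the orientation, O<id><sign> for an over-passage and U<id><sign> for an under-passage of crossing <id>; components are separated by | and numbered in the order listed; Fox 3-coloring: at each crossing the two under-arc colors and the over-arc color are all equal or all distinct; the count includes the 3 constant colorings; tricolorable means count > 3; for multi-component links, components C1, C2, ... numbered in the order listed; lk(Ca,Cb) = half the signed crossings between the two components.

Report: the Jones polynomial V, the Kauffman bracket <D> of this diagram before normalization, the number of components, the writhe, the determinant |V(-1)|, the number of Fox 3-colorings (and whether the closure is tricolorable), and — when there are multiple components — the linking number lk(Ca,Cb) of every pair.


V(t) = t^-8 - 2t^-7 + t^-6 - 2t^-5 + 2t^-4 + t^-2
bracket: A^-10 + 2A^-2 - 2A^2 + A^6 - 2A^10 + A^14, w = -6
1 component, writhe -6, over 10 crossings
det 9, colorings 27 of 3^10 — tricolorable
observation: V spans 6 powers of t: at least 6 crossings in any diagram


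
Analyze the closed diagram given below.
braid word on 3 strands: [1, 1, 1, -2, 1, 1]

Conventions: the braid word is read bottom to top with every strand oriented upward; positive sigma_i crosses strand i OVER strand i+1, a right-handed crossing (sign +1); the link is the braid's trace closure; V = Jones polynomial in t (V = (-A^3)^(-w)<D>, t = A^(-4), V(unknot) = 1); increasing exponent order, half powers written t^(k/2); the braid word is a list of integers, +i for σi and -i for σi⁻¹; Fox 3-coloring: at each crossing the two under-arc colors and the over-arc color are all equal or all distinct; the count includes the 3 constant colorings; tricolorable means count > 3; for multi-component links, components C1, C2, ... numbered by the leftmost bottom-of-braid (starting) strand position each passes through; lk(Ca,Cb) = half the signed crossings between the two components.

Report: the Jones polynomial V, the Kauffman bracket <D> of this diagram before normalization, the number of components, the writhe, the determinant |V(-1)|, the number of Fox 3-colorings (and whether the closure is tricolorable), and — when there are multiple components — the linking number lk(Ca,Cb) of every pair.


V(t) = t^2 + t^4 - t^5 + t^6 - t^7
bracket: -A^-16 + A^-12 - A^-8 + A^-4 + A^4, w = +4
1 component, writhe +4, over 6 crossings
det 5, colorings 3 of 3^6 — not tricolorable
observation: w = +4 (over 6 crossings) is diagram-only; (-A^3)^(-4) removes it from V


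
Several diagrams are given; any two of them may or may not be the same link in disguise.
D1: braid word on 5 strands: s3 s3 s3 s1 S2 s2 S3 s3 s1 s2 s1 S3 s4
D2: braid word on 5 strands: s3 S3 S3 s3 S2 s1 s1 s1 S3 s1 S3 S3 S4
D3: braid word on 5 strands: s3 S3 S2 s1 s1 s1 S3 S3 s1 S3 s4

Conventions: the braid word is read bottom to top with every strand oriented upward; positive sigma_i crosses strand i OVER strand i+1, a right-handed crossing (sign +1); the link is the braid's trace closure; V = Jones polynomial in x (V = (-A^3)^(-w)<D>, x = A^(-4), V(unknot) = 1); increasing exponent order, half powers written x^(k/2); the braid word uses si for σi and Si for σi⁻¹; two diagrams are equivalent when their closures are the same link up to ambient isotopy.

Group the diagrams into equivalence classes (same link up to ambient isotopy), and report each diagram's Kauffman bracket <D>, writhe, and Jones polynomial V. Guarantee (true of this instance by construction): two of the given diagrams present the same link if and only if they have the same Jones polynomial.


classes: {D1} | {D2, D3}
V(D1) = -x^(3/2) - 2x^(7/2) + x^(9/2) - x^(11/2) + x^(13/2)  [13 crossings, <D> = -A^-5 + A^-1 - A^3 + 2A^7 + A^15, w = +7]
V(D2) = x^(-5/2) - x^(-3/2) + x^(-1/2) - 3x^(1/2) + 2x^(3/2) - 2x^(5/2) + x^(7/2) - x^(9/2)  (w -1, c 13, <D> = A^-21 - A^-17 + 2A^-13 - 2A^-9 + 3A^-5 - A^-1 + A^3 - A^7)
D3 (bracket A^-15 - A^-11 + 2A^-7 - 2A^-3 + 3A - A^5 + A^9 - A^13; 11 crossings at w = +1): V = x^(-5/2) - x^(-3/2) + x^(-1/2) - 3x^(1/2) + 2x^(3/2) - 2x^(5/2) + x^(7/2) - x^(9/2)
note: comparing 3 Jones polynomials yields 2 groups


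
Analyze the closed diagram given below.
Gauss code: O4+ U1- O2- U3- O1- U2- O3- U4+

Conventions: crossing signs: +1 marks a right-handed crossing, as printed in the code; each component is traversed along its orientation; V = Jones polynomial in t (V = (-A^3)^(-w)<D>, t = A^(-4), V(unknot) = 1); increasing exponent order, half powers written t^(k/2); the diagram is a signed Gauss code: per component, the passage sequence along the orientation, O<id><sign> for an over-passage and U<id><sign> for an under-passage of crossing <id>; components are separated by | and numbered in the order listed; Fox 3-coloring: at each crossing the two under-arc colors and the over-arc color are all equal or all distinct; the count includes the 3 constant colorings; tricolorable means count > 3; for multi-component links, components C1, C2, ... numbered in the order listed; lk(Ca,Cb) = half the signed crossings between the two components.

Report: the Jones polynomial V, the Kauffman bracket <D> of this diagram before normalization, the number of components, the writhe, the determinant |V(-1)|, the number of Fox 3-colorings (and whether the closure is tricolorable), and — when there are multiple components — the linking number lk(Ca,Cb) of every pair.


V(t) = -t^-4 + t^-3 + t^-1
bracket: A^-2 + A^6 - A^10, w = -2
1 component, writhe -2, over 4 crossings
det 3, colorings 9 of 3^4 — tricolorable
observation: V spans 3 powers of t: at least 3 crossings in any diagram


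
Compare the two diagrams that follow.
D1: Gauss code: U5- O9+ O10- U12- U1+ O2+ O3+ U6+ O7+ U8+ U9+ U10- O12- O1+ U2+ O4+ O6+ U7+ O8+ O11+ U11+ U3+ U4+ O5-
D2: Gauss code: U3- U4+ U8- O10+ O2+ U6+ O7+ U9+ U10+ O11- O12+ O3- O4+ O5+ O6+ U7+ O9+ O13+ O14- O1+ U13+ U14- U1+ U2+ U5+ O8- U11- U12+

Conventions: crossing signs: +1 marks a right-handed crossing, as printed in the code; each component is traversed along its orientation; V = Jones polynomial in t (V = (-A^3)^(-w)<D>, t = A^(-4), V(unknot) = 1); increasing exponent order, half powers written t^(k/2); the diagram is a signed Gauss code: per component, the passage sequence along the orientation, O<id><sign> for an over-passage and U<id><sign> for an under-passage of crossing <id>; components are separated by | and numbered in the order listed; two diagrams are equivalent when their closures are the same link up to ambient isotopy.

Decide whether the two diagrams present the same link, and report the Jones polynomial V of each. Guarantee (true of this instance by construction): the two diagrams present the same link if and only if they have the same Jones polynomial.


equivalent: yes
D1 (bracket -A^-10 + A^-6 - A^-2 + A^2 + A^10; 12 crossings at w = +6): V = t^2 + t^4 - t^5 + t^6 - t^7
V(D2) = t^2 + t^4 - t^5 + t^6 - t^7  [14 crossings, <D> = -A^-10 + A^-6 - A^-2 + A^2 + A^10, w = +6]
observation: from 12 to 14 crossings by R-moves: one link, two diagrams


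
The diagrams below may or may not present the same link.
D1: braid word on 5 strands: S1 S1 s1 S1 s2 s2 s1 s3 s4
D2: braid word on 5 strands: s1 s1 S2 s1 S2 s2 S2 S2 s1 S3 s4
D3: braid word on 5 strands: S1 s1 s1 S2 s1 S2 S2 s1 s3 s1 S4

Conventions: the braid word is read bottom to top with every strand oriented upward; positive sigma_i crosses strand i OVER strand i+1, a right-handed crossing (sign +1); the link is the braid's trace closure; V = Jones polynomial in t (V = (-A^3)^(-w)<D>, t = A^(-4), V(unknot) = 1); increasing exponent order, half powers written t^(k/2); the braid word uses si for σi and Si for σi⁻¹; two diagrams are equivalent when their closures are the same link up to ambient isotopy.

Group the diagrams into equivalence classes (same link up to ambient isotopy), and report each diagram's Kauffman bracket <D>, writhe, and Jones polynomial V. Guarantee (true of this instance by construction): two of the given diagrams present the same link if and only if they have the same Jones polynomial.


classes: {D1} | {D2, D3}
V(D1) = -t^(1/2) - t^(5/2)  [9 crossings, <D> = A^-1 + A^7, w = +3]
V(D2) = t^(-5/2) - 2t^(-3/2) + 2t^(-1/2) - 4t^(1/2) + 3t^(3/2) - 3t^(5/2) + 2t^(7/2) - t^(9/2)  [11 crossings, <D> = A^-15 - 2A^-11 + 3A^-7 - 3A^-3 + 4A - 2A^5 + 2A^9 - A^13, w = +1]
D3 (bracket A^-15 - 2A^-11 + 3A^-7 - 3A^-3 + 4A - 2A^5 + 2A^9 - A^13; 11 crossings at w = +1): V = t^(-5/2) - 2t^(-3/2) + 2t^(-1/2) - 4t^(1/2) + 3t^(3/2) - 3t^(5/2) + 2t^(7/2) - t^(9/2)
note: V(t) takes 2 values over 3 diagrams, fixing the grouping


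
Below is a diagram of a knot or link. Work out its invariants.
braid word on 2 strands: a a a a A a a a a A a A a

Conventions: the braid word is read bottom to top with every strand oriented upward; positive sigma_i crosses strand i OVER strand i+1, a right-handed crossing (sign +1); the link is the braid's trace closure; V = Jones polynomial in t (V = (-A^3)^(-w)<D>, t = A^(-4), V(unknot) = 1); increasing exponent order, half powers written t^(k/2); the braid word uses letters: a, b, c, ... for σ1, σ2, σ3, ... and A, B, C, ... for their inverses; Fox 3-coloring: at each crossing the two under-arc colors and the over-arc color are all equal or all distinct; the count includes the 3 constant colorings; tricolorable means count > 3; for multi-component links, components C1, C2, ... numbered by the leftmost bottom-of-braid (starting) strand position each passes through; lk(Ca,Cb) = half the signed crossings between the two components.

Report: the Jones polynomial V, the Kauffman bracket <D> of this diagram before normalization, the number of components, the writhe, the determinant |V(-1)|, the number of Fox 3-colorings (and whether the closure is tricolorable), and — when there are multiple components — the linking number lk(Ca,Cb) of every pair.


V(t) = t^3 + t^5 - t^6 + t^7 - t^8 + t^9 - t^10
bracket: A^-19 - A^-15 + A^-11 - A^-7 + A^-3 - A - A^9, w = +7
1 component, writhe +7, over 13 crossings
det 7, colorings 3 of 3^13 — not tricolorable
observation: |V(-1)| = 7: so not tricolorable, since 3 does not divide 7
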